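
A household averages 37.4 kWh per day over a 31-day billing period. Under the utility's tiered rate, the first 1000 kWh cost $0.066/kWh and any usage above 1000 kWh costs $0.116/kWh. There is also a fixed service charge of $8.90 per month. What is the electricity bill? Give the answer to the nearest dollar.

$93

Usage = 37.4 kWh/day × 31 days = 1159.4 kWh
First 1000 kWh × $0.066 = $66.00
Remaining 159.4 kWh × $0.116 = $18.49
Energy charge = $84.49; + service $8.90 = $93.39 ≈ $93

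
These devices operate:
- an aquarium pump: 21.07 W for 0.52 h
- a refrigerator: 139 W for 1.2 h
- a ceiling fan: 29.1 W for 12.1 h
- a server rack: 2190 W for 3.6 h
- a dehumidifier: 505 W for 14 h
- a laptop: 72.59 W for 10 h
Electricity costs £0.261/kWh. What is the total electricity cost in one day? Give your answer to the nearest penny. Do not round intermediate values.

£4.23

aquarium pump: 21.07 W × 0.52 h = 11 Wh = 0.01096 kWh
refrigerator: 139 W × 1.2 h = 167 Wh = 0.1668 kWh
ceiling fan: 29.1 W × 12.1 h = 352 Wh = 0.3521 kWh
server rack: 2190 W × 3.6 h = 7,884 Wh = 7.884 kWh
dehumidifier: 505 W × 14 h = 7,070 Wh = 7.07 kWh
laptop: 72.59 W × 10 h = 726 Wh = 0.7259 kWh
Total energy = 0.01096 + 0.1668 + 0.3521 + 7.884 + 7.07 + 0.7259 = 16.21 kWh
Cost = 16.21 kWh × £0.261 = £4.23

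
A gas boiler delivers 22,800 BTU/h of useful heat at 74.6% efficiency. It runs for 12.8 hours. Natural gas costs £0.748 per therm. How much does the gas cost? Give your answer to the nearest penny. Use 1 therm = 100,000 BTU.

Heat delivered = 22,800 BTU/h × 12.8 h = 291,840 BTU
Gas input = 291,840 / 0.746 = 391,206 BTU
= 391,206 / 100,000 = 3.912 therm
Cost = 3.912 × £0.748/therm = £2.93

£2.93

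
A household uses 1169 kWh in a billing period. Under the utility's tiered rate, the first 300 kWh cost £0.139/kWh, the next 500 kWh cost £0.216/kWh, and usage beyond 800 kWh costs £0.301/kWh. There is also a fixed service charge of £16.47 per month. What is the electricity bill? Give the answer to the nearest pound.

First 300 kWh × £0.139 = £41.70
Next 500 kWh × £0.216 = £108.00
Remaining 369 kWh × £0.301 = £111.07
Energy charge = £260.77; + service £16.47 = £277.24 ≈ £277

£277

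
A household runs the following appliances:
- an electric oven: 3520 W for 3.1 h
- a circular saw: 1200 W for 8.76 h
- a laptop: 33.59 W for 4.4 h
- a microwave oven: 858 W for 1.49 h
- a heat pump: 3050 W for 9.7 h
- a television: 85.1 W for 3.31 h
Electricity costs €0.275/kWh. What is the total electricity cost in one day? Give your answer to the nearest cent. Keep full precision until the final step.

electric oven: 3520 W × 3.1 h = 10,912 Wh = 10.91 kWh
circular saw: 1200 W × 8.76 h = 10,512 Wh = 10.51 kWh
laptop: 33.59 W × 4.4 h = 148 Wh = 0.1478 kWh
microwave oven: 858 W × 1.49 h = 1,278 Wh = 1.278 kWh
heat pump: 3050 W × 9.7 h = 29,585 Wh = 29.58 kWh
television: 85.1 W × 3.31 h = 282 Wh = 0.2817 kWh
Total energy = 10.91 + 10.51 + 0.1478 + 1.278 + 29.58 + 0.2817 = 52.72 kWh
Cost = 52.72 kWh × €0.275 = €14.50

€14.50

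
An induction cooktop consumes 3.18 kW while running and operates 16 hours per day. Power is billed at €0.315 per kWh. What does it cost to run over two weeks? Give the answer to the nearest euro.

€224

Energy = 3180 W × 16 h/day × 14 days = 712,320 Wh = 712.3 kWh
Cost = 712.3 kWh × €0.315/kWh = €224.38 ≈ €224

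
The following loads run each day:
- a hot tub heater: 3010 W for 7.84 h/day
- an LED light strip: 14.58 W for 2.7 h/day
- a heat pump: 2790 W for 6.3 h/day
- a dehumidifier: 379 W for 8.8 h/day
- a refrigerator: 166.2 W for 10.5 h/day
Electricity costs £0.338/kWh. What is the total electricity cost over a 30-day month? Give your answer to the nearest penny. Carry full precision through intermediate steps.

£469.43

hot tub heater: 3010 W × 7.84 h × 30 d = 707,952 Wh = 708 kWh
LED light strip: 14.58 W × 2.7 h × 30 d = 1,181 Wh = 1.181 kWh
heat pump: 2790 W × 6.3 h × 30 d = 527,310 Wh = 527.3 kWh
dehumidifier: 379 W × 8.8 h × 30 d = 100,056 Wh = 100.1 kWh
refrigerator: 166.2 W × 10.5 h × 30 d = 52,353 Wh = 52.35 kWh
Total energy = 708 + 1.181 + 527.3 + 100.1 + 52.35 = 1,389 kWh
Cost = 1,389 kWh × £0.338 = £469.43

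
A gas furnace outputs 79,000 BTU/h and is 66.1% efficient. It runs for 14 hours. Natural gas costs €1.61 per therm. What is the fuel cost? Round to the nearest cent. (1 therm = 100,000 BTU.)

Heat delivered = 79,000 BTU/h × 14 h = 1,106,000 BTU
Gas input = 1,106,000 / 0.661 = 1,673,222 BTU
= 1,673,222 / 100,000 = 16.73 therm
Cost = 16.73 × €1.61/therm = €26.94

€26.94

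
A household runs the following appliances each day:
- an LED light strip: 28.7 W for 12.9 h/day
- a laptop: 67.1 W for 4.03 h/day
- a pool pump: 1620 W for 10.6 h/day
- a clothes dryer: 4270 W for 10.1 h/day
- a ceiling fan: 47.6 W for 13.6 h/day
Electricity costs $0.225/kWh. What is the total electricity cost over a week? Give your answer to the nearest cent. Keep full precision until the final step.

$97.00

LED light strip: 28.7 W × 12.9 h × 7 d = 2,592 Wh = 2.592 kWh
laptop: 67.1 W × 4.03 h × 7 d = 1,893 Wh = 1.893 kWh
pool pump: 1620 W × 10.6 h × 7 d = 120,204 Wh = 120.2 kWh
clothes dryer: 4270 W × 10.1 h × 7 d = 301,889 Wh = 301.9 kWh
ceiling fan: 47.6 W × 13.6 h × 7 d = 4,532 Wh = 4.532 kWh
Total energy = 2.592 + 1.893 + 120.2 + 301.9 + 4.532 = 431.1 kWh
Cost = 431.1 kWh × $0.225 = $97.00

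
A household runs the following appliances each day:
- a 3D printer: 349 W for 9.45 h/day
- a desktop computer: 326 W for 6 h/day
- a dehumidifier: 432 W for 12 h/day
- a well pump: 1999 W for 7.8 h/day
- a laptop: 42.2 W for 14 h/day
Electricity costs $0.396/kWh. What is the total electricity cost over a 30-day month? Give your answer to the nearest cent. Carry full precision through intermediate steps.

3D printer: 349 W × 9.45 h × 30 d = 98,941 Wh = 98.94 kWh
desktop computer: 326 W × 6 h × 30 d = 58,680 Wh = 58.68 kWh
dehumidifier: 432 W × 12 h × 30 d = 155,520 Wh = 155.5 kWh
well pump: 1999 W × 7.8 h × 30 d = 467,766 Wh = 467.8 kWh
laptop: 42.2 W × 14 h × 30 d = 17,724 Wh = 17.72 kWh
Total energy = 98.94 + 58.68 + 155.5 + 467.8 + 17.72 = 798.6 kWh
Cost = 798.6 kWh × $0.396 = $316.26

$316.26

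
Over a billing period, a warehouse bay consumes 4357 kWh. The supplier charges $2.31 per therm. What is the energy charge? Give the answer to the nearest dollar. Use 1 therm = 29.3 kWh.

$344

4357 kWh × (0.03413 therm/kWh) = 148.7 therm
Cost = 148.7 therm × $2.31/therm = $343.50 ≈ $344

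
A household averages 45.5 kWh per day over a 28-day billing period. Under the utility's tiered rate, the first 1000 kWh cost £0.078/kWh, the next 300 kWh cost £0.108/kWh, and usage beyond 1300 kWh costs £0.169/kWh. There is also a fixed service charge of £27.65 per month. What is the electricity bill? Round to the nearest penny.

Usage = 45.5 kWh/day × 28 days = 1274 kWh
First 1000 kWh × £0.078 = £78.00
Next 274 kWh × £0.108 = £29.59
Remaining tier: 0 kWh (not reached)
Energy charge = £107.59; + service £27.65 = £135.24

£135.24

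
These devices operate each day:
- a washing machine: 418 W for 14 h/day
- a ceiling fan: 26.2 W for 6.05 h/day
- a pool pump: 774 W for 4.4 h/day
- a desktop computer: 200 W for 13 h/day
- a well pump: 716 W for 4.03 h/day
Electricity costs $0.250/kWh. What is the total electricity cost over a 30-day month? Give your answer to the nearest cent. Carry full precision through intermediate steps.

$111.76

washing machine: 418 W × 14 h × 30 d = 175,560 Wh = 175.6 kWh
ceiling fan: 26.2 W × 6.05 h × 30 d = 4,755 Wh = 4.755 kWh
pool pump: 774 W × 4.4 h × 30 d = 102,168 Wh = 102.2 kWh
desktop computer: 200 W × 13 h × 30 d = 78,000 Wh = 78 kWh
well pump: 716 W × 4.03 h × 30 d = 86,564 Wh = 86.56 kWh
Total energy = 175.6 + 4.755 + 102.2 + 78 + 86.56 = 447 kWh
Cost = 447 kWh × $0.250 = $111.76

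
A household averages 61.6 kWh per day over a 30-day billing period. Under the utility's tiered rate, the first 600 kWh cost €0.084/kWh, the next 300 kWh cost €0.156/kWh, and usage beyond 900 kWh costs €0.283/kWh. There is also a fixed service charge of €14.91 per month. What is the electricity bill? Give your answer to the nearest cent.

Usage = 61.6 kWh/day × 30 days = 1848 kWh
First 600 kWh × €0.084 = €50.40
Next 300 kWh × €0.156 = €46.80
Remaining 948 kWh × €0.283 = €268.28
Energy charge = €365.48; + service €14.91 = €380.39

€380.39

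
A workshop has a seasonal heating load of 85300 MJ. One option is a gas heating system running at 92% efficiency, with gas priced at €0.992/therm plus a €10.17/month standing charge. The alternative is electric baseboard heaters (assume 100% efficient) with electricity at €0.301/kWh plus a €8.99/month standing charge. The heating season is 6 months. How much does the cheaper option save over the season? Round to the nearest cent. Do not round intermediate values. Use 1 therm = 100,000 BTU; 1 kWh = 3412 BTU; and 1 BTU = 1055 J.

Heat load = 85300 MJ = 85,300,000,000 J / 1055 = 80,853,081 BTU
Gas: input = 80,853,081 / 0.92 = 87,883,783 BTU = 878.8 therm → 878.8 × €0.992 = €871.81; + 6 × €10.17 standing = €932.83
Electric: 80,853,081 BTU / 3412 = 23,700 kWh → × €0.301 = €7,132.70; + 6 × €8.99 standing = €7,186.64
Difference = |€932.83 − €7,186.64| = €6,253.81

€6253.81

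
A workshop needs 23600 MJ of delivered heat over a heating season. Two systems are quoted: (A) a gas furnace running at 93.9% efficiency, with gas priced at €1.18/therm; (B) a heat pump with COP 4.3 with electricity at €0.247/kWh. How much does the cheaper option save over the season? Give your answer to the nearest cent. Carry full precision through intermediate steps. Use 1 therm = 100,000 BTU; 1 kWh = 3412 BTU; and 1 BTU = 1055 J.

Heat load = 23600 MJ = 23,600,000,000 J / 1055 = 22,369,668 BTU
Gas: input = 22,369,668 / 0.939 = 23,822,863 BTU = 238.2 therm → 238.2 × €1.18 = €281.11
Heat pump: 22,369,668 BTU / 3412 = 6,556 kWh heat; / 4.3 = 1,525 kWh in → × €0.247 = €376.60
Difference = |€281.11 − €376.60| = €95.49

€95.49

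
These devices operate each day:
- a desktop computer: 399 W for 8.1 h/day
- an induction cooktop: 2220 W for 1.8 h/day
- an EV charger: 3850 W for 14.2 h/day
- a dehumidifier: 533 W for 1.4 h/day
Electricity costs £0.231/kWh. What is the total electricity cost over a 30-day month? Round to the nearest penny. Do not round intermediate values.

desktop computer: 399 W × 8.1 h × 30 d = 96,957 Wh = 96.96 kWh
induction cooktop: 2220 W × 1.8 h × 30 d = 119,880 Wh = 119.9 kWh
EV charger: 3850 W × 14.2 h × 30 d = 1,640,100 Wh = 1,640 kWh
dehumidifier: 533 W × 1.4 h × 30 d = 22,386 Wh = 22.39 kWh
Total energy = 96.96 + 119.9 + 1,640 + 22.39 = 1,879 kWh
Cost = 1,879 kWh × £0.231 = £434.12

£434.12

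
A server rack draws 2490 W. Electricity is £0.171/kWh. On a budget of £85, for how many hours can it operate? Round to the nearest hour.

200 h

Energy budget = £85 / £0.171 per kWh = 497.1 kWh = 497,076 Wh
Runtime = 497,076 Wh / 2490 W = 199.6 h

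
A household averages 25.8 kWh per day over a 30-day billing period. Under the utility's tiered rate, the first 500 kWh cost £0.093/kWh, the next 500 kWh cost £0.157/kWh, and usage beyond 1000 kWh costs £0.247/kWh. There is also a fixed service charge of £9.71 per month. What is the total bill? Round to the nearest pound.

Usage = 25.8 kWh/day × 30 days = 774 kWh
First 500 kWh × £0.093 = £46.50
Next 274 kWh × £0.157 = £43.02
Remaining tier: 0 kWh (not reached)
Energy charge = £89.52; + service £9.71 = £99.23 ≈ £99

£99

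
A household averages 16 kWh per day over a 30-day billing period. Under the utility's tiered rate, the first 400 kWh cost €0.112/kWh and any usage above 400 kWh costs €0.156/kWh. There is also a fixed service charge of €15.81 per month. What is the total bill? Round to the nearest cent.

Usage = 16 kWh/day × 30 days = 480 kWh
First 400 kWh × €0.112 = €44.80
Remaining 80 kWh × €0.156 = €12.48
Energy charge = €57.28; + service €15.81 = €73.09

€73.09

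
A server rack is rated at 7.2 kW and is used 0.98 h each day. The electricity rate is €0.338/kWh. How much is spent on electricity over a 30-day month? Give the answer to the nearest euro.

Energy = 7200 W × 0.98 h/day × 30 days = 211,680 Wh = 211.7 kWh
Cost = 211.7 kWh × €0.338/kWh = €71.55 ≈ €72

€72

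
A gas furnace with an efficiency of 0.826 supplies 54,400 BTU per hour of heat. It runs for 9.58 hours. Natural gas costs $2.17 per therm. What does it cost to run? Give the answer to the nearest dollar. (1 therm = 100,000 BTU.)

$14

Heat delivered = 54,400 BTU/h × 9.58 h = 521,152 BTU
Gas input = 521,152 / 0.826 = 630,935 BTU
= 630,935 / 100,000 = 6.309 therm
Cost = 6.309 × $2.17/therm = $13.69 ≈ $14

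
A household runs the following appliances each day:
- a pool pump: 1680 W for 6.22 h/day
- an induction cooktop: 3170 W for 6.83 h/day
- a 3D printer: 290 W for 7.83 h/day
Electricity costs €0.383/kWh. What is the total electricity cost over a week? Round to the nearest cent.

€92.15

pool pump: 1680 W × 6.22 h × 7 d = 73,147 Wh = 73.15 kWh
induction cooktop: 3170 W × 6.83 h × 7 d = 151,558 Wh = 151.6 kWh
3D printer: 290 W × 7.83 h × 7 d = 15,895 Wh = 15.89 kWh
Total energy = 73.15 + 151.6 + 15.89 = 240.6 kWh
Cost = 240.6 kWh × €0.383 = €92.15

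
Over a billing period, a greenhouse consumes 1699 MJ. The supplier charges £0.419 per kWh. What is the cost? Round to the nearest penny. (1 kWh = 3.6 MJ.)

1699 MJ × (0.27778 kWh/MJ) = 471.9 kWh
Cost = 471.9 kWh × £0.419/kWh = £197.74

£197.74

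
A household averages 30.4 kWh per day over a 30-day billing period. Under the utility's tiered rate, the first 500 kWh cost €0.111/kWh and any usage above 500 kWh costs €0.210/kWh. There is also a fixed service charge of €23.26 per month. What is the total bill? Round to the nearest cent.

Usage = 30.4 kWh/day × 30 days = 912 kWh
First 500 kWh × €0.111 = €55.50
Remaining 412 kWh × €0.210 = €86.52
Energy charge = €142.02; + service €23.26 = €165.28

€165.28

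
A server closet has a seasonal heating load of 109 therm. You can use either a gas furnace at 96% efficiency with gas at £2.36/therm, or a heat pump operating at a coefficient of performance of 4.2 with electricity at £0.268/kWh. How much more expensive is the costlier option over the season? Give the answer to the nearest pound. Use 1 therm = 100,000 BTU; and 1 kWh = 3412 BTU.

£64

Heat load = 109 therm × 100,000 = 10,900,000 BTU
Gas: input = 10,900,000 / 0.96 = 11,354,167 BTU = 113.5 therm → 113.5 × £2.36 = £267.96
Heat pump: 10,900,000 BTU / 3412 = 3,195 kWh heat; / 4.2 = 760.6 kWh in → × £0.268 = £203.85
Difference = |£267.96 − £203.85| = £64.11 ≈ £64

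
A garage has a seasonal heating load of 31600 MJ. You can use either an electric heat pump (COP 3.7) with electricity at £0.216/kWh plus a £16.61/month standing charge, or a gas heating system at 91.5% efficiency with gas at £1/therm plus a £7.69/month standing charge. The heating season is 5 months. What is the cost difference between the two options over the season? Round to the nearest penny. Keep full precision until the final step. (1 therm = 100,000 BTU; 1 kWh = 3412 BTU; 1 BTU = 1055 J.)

£229.73

Heat load = 31600 MJ = 31,600,000,000 J / 1055 = 29,952,607 BTU
Gas: input = 29,952,607 / 0.915 = 32,735,089 BTU = 327.4 therm → 327.4 × £1 = £327.35; + 5 × £7.69 standing = £365.80
Heat pump: 29,952,607 BTU / 3412 = 8,779 kWh heat; / 3.7 = 2,373 kWh in → × £0.216 = £512.48; + 5 × £16.61 standing = £595.53
Difference = |£365.80 − £595.53| = £229.73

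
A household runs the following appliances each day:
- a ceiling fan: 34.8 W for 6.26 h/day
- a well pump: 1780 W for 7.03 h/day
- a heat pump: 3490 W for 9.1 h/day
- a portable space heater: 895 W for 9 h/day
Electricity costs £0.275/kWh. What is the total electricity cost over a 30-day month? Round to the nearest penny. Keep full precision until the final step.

£433.50

ceiling fan: 34.8 W × 6.26 h × 30 d = 6,535 Wh = 6.535 kWh
well pump: 1780 W × 7.03 h × 30 d = 375,402 Wh = 375.4 kWh
heat pump: 3490 W × 9.1 h × 30 d = 952,770 Wh = 952.8 kWh
portable space heater: 895 W × 9 h × 30 d = 241,650 Wh = 241.7 kWh
Total energy = 6.535 + 375.4 + 952.8 + 241.7 = 1,576 kWh
Cost = 1,576 kWh × £0.275 = £433.50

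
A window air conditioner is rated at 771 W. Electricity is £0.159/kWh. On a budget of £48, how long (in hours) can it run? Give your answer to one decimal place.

391.6 h

Energy budget = £48 / £0.159 per kWh = 301.9 kWh = 301,887 Wh
Runtime = 301,887 Wh / 771 W = 391.6 h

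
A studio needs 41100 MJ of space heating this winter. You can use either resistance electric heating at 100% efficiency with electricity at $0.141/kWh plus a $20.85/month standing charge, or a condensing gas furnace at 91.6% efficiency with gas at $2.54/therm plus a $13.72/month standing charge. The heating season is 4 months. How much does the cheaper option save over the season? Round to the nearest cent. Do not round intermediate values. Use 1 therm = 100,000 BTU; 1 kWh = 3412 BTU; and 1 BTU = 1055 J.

Heat load = 41100 MJ = 41,100,000,000 J / 1055 = 38,957,346 BTU
Gas: input = 38,957,346 / 0.916 = 42,529,854 BTU = 425.3 therm → 425.3 × $2.54 = $1,080.26; + 4 × $13.72 standing = $1,135.14
Electric: 38,957,346 BTU / 3412 = 11,420 kWh → × $0.141 = $1,609.90; + 4 × $20.85 standing = $1,693.30
Difference = |$1,135.14 − $1,693.30| = $558.16

$558.16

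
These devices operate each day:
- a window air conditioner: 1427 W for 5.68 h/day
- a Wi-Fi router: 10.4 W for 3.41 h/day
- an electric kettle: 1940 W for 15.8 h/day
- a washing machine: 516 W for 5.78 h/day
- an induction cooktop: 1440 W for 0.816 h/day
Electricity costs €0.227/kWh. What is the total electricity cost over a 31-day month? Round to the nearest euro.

€302

window air conditioner: 1427 W × 5.68 h × 31 d = 251,266 Wh = 251.3 kWh
Wi-Fi router: 10.4 W × 3.41 h × 31 d = 1,099 Wh = 1.099 kWh
electric kettle: 1940 W × 15.8 h × 31 d = 950,212 Wh = 950.2 kWh
washing machine: 516 W × 5.78 h × 31 d = 92,457 Wh = 92.46 kWh
induction cooktop: 1440 W × 0.816 h × 31 d = 36,426 Wh = 36.43 kWh
Total energy = 251.3 + 1.099 + 950.2 + 92.46 + 36.43 = 1,331 kWh
Cost = 1,331 kWh × €0.227 = €302.24 ≈ €302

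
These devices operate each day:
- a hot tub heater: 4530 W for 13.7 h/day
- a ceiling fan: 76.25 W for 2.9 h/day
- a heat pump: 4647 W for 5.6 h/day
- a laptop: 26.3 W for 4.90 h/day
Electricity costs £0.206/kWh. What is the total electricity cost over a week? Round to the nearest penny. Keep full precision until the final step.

£127.52

hot tub heater: 4530 W × 13.7 h × 7 d = 434,427 Wh = 434.4 kWh
ceiling fan: 76.25 W × 2.9 h × 7 d = 1,548 Wh = 1.548 kWh
heat pump: 4647 W × 5.6 h × 7 d = 182,162 Wh = 182.2 kWh
laptop: 26.3 W × 4.90 h × 7 d = 902 Wh = 0.9021 kWh
Total energy = 434.4 + 1.548 + 182.2 + 0.9021 = 619 kWh
Cost = 619 kWh × £0.206 = £127.52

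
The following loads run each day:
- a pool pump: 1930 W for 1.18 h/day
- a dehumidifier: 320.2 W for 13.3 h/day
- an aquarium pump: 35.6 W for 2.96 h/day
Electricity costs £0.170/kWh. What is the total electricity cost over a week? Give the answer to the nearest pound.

£8

pool pump: 1930 W × 1.18 h × 7 d = 15,942 Wh = 15.94 kWh
dehumidifier: 320.2 W × 13.3 h × 7 d = 29,811 Wh = 29.81 kWh
aquarium pump: 35.6 W × 2.96 h × 7 d = 738 Wh = 0.7376 kWh
Total energy = 15.94 + 29.81 + 0.7376 = 46.49 kWh
Cost = 46.49 kWh × £0.170 = £7.90 ≈ £8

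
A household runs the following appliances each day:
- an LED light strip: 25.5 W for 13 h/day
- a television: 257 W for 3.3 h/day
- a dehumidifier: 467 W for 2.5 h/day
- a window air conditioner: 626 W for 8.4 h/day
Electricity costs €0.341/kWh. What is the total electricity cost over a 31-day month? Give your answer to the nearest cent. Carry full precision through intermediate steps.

€80.40

LED light strip: 25.5 W × 13 h × 31 d = 10,276 Wh = 10.28 kWh
television: 257 W × 3.3 h × 31 d = 26,291 Wh = 26.29 kWh
dehumidifier: 467 W × 2.5 h × 31 d = 36,192 Wh = 36.19 kWh
window air conditioner: 626 W × 8.4 h × 31 d = 163,010 Wh = 163 kWh
Total energy = 10.28 + 26.29 + 36.19 + 163 = 235.8 kWh
Cost = 235.8 kWh × €0.341 = €80.40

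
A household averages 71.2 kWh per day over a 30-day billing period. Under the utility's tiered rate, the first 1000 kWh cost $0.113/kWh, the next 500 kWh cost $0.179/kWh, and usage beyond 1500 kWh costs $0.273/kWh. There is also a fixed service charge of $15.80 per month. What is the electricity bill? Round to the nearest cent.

$391.93

Usage = 71.2 kWh/day × 30 days = 2136 kWh
First 1000 kWh × $0.113 = $113.00
Next 500 kWh × $0.179 = $89.50
Remaining 636 kWh × $0.273 = $173.63
Energy charge = $376.13; + service $15.80 = $391.93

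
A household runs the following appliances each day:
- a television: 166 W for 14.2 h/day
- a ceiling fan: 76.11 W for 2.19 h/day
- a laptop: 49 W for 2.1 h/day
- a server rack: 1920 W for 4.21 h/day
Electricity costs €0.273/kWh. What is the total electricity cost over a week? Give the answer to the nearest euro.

€20

television: 166 W × 14.2 h × 7 d = 16,500 Wh = 16.5 kWh
ceiling fan: 76.11 W × 2.19 h × 7 d = 1,167 Wh = 1.167 kWh
laptop: 49 W × 2.1 h × 7 d = 720 Wh = 0.7203 kWh
server rack: 1920 W × 4.21 h × 7 d = 56,582 Wh = 56.58 kWh
Total energy = 16.5 + 1.167 + 0.7203 + 56.58 = 74.97 kWh
Cost = 74.97 kWh × €0.273 = €20.47 ≈ €20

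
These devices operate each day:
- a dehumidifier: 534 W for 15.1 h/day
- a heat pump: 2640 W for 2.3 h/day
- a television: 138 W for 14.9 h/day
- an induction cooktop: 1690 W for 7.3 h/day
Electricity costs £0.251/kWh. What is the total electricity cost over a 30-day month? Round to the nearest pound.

dehumidifier: 534 W × 15.1 h × 30 d = 241,902 Wh = 241.9 kWh
heat pump: 2640 W × 2.3 h × 30 d = 182,160 Wh = 182.2 kWh
television: 138 W × 14.9 h × 30 d = 61,686 Wh = 61.69 kWh
induction cooktop: 1690 W × 7.3 h × 30 d = 370,110 Wh = 370.1 kWh
Total energy = 241.9 + 182.2 + 61.69 + 370.1 = 855.9 kWh
Cost = 855.9 kWh × £0.251 = £214.82 ≈ £215

£215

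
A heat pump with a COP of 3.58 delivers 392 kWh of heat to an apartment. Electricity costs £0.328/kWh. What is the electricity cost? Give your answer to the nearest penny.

£35.92

Electrical input = 392 kWh / 3.58 = 109.5 kWh
Cost = 109.5 × £0.328/kWh = £35.92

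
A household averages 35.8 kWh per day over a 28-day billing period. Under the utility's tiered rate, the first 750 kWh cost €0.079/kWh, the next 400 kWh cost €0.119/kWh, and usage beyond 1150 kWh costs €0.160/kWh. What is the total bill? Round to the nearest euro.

Usage = 35.8 kWh/day × 28 days = 1002.4 kWh
First 750 kWh × €0.079 = €59.25
Next 252.4 kWh × €0.119 = €30.04
Remaining tier: 0 kWh (not reached)
Total = €89.29 ≈ €89

€89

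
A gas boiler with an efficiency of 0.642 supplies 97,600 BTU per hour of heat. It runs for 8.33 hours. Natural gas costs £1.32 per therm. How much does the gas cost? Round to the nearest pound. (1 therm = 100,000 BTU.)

Heat delivered = 97,600 BTU/h × 8.33 h = 813,008 BTU
Gas input = 813,008 / 0.642 = 1,266,368 BTU
= 1,266,368 / 100,000 = 12.66 therm
Cost = 12.66 × £1.32/therm = £16.72 ≈ £17

£17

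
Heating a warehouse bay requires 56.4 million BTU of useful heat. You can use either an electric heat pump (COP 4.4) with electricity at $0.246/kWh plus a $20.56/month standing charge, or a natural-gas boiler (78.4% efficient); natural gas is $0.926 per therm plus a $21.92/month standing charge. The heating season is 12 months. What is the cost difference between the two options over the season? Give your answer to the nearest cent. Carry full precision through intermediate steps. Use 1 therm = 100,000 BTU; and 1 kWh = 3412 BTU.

$241.70

Heat load = 56.4 × 10⁶ BTU = 56,400,000 BTU
Gas: input = 56,400,000 / 0.784 = 71,938,776 BTU = 719.4 therm → 719.4 × $0.926 = $666.15; + 12 × $21.92 standing = $929.19
Heat pump: 56,400,000 BTU / 3412 = 16,530 kWh heat; / 4.4 = 3,757 kWh in → × $0.246 = $924.17; + 12 × $20.56 standing = $1,170.89
Difference = |$929.19 − $1,170.89| = $241.70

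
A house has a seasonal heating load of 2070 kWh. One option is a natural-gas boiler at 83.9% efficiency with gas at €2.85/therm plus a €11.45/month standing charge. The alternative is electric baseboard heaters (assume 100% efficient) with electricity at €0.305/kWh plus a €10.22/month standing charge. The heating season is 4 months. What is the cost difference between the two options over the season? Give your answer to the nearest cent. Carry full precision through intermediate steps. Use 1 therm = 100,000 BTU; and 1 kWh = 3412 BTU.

Heat load = 2070 kWh × 3412 = 7,062,840 BTU
Gas: input = 7,062,840 / 0.839 = 8,418,164 BTU = 84.18 therm → 84.18 × €2.85 = €239.92; + 4 × €11.45 standing = €285.72
Electric: 7,062,840 BTU / 3412 = 2,070 kWh → × €0.305 = €631.35; + 4 × €10.22 standing = €672.23
Difference = |€285.72 − €672.23| = €386.51

€386.51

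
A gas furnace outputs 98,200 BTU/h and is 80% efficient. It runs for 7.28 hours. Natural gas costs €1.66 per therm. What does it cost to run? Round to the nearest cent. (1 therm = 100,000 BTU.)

Heat delivered = 98,200 BTU/h × 7.28 h = 714,896 BTU
Gas input = 714,896 / 0.80 = 893,620 BTU
= 893,620 / 100,000 = 8.936 therm
Cost = 8.936 × €1.66/therm = €14.83

€14.83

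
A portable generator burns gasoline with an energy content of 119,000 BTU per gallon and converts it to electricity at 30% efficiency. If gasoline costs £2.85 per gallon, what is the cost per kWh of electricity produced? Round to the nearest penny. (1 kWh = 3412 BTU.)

Electrical output per gallon = 119,000 BTU × 0.30 / 3412 BTU/kWh = 10.46 kWh
Cost per kWh = £2.85 / 10.46 kWh = £0.272

£0.27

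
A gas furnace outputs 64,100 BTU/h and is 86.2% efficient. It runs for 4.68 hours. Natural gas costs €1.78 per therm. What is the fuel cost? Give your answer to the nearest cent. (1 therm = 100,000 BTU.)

€6.19

Heat delivered = 64,100 BTU/h × 4.68 h = 299,988 BTU
Gas input = 299,988 / 0.862 = 348,014 BTU
= 348,014 / 100,000 = 3.48 therm
Cost = 3.48 × €1.78/therm = €6.19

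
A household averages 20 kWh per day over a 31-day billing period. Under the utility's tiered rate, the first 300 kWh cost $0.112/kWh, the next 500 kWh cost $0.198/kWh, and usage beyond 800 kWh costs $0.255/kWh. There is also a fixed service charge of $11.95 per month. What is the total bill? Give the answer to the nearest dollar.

$109

Usage = 20 kWh/day × 31 days = 620 kWh
First 300 kWh × $0.112 = $33.60
Next 320 kWh × $0.198 = $63.36
Remaining tier: 0 kWh (not reached)
Energy charge = $96.96; + service $11.95 = $108.91 ≈ $109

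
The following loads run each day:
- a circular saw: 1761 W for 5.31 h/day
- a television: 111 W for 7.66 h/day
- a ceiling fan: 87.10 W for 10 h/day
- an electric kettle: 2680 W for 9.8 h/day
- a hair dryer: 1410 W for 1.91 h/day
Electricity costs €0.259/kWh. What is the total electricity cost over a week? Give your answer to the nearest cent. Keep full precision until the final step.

€72.57

circular saw: 1761 W × 5.31 h × 7 d = 65,456 Wh = 65.46 kWh
television: 111 W × 7.66 h × 7 d = 5,952 Wh = 5.952 kWh
ceiling fan: 87.10 W × 10 h × 7 d = 6,097 Wh = 6.097 kWh
electric kettle: 2680 W × 9.8 h × 7 d = 183,848 Wh = 183.8 kWh
hair dryer: 1410 W × 1.91 h × 7 d = 18,852 Wh = 18.85 kWh
Total energy = 65.46 + 5.952 + 6.097 + 183.8 + 18.85 = 280.2 kWh
Cost = 280.2 kWh × €0.259 = €72.57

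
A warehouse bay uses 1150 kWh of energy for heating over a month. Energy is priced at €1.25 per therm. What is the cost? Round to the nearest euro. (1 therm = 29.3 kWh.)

€49

1150 kWh × (0.03413 therm/kWh) = 39.25 therm
Cost = 39.25 therm × €1.25/therm = €49.06 ≈ €49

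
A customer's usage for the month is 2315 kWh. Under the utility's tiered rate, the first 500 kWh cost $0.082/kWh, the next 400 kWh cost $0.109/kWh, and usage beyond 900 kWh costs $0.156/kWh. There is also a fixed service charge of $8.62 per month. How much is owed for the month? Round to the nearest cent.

First 500 kWh × $0.082 = $41.00
Next 400 kWh × $0.109 = $43.60
Remaining 1415 kWh × $0.156 = $220.74
Energy charge = $305.34; + service $8.62 = $313.96

$313.96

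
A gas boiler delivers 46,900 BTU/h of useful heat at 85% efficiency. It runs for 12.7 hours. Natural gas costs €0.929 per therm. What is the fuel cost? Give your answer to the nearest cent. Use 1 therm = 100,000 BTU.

Heat delivered = 46,900 BTU/h × 12.7 h = 595,630 BTU
Gas input = 595,630 / 0.85 = 700,741 BTU
= 700,741 / 100,000 = 7.007 therm
Cost = 7.007 × €0.929/therm = €6.51

€6.51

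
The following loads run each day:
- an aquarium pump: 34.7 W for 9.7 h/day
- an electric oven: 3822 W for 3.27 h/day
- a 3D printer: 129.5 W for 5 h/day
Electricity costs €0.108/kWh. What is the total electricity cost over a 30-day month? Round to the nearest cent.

aquarium pump: 34.7 W × 9.7 h × 30 d = 10,098 Wh = 10.1 kWh
electric oven: 3822 W × 3.27 h × 30 d = 374,938 Wh = 374.9 kWh
3D printer: 129.5 W × 5 h × 30 d = 19,425 Wh = 19.43 kWh
Total energy = 10.1 + 374.9 + 19.43 = 404.5 kWh
Cost = 404.5 kWh × €0.108 = €43.68

€43.68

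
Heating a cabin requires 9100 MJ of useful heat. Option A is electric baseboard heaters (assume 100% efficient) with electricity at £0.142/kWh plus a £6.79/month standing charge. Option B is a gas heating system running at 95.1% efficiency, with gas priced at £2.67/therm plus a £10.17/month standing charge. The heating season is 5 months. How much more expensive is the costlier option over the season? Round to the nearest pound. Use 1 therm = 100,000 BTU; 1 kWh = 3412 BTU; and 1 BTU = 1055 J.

Heat load = 9100 MJ = 9,100,000,000 J / 1055 = 8,625,592 BTU
Gas: input = 8,625,592 / 0.951 = 9,070,024 BTU = 90.7 therm → 90.7 × £2.67 = £242.17; + 5 × £10.17 standing = £293.02
Electric: 8,625,592 BTU / 3412 = 2,528 kWh → × £0.142 = £358.98; + 5 × £6.79 standing = £392.93
Difference = |£293.02 − £392.93| = £99.91 ≈ £100

£100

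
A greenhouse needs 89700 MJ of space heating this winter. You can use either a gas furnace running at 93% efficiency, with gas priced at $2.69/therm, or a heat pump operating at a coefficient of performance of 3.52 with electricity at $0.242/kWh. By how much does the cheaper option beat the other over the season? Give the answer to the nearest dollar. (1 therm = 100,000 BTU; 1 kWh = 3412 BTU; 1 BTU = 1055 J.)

$746

Heat load = 89700 MJ = 89,700,000,000 J / 1055 = 85,023,697 BTU
Gas: input = 85,023,697 / 0.93 = 91,423,330 BTU = 914.2 therm → 914.2 × $2.69 = $2,459.29
Heat pump: 85,023,697 BTU / 3412 = 24,920 kWh heat; / 3.52 = 7,079 kWh in → × $0.242 = $1,713.18
Difference = |$2,459.29 − $1,713.18| = $746.10 ≈ $746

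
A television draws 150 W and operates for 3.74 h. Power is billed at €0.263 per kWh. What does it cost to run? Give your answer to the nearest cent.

Energy = 150 W × 3.74 h = 561 Wh = 0.561 kWh
Cost = 0.561 kWh × €0.263/kWh = €0.15

€0.15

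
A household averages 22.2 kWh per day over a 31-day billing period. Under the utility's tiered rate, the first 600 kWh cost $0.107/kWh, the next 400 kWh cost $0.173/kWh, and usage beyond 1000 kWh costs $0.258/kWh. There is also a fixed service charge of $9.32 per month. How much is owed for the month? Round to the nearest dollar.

Usage = 22.2 kWh/day × 31 days = 688.2 kWh
First 600 kWh × $0.107 = $64.20
Next 88.2 kWh × $0.173 = $15.26
Remaining tier: 0 kWh (not reached)
Energy charge = $79.46; + service $9.32 = $88.78 ≈ $89

$89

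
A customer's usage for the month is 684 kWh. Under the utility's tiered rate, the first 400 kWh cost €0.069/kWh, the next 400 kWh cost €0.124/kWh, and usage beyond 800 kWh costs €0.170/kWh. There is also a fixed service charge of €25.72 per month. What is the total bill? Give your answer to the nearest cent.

€88.54

First 400 kWh × €0.069 = €27.60
Next 284 kWh × €0.124 = €35.22
Remaining tier: 0 kWh (not reached)
Energy charge = €62.82; + service €25.72 = €88.54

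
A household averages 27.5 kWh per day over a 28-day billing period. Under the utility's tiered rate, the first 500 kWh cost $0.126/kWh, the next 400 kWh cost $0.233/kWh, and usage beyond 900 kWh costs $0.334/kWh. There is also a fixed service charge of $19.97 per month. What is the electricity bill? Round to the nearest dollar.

Usage = 27.5 kWh/day × 28 days = 770 kWh
First 500 kWh × $0.126 = $63.00
Next 270 kWh × $0.233 = $62.91
Remaining tier: 0 kWh (not reached)
Energy charge = $125.91; + service $19.97 = $145.88 ≈ $146

$146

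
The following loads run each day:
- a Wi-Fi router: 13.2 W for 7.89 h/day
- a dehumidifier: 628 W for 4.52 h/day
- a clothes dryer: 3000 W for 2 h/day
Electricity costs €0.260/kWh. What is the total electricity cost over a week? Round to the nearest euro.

€16

Wi-Fi router: 13.2 W × 7.89 h × 7 d = 729 Wh = 0.729 kWh
dehumidifier: 628 W × 4.52 h × 7 d = 19,870 Wh = 19.87 kWh
clothes dryer: 3000 W × 2 h × 7 d = 42,000 Wh = 42 kWh
Total energy = 0.729 + 19.87 + 42 = 62.6 kWh
Cost = 62.6 kWh × €0.260 = €16.28 ≈ €16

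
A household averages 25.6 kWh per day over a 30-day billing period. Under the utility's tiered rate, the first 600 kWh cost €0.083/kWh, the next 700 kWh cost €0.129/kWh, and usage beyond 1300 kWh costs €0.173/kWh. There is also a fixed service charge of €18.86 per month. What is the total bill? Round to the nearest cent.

Usage = 25.6 kWh/day × 30 days = 768 kWh
First 600 kWh × €0.083 = €49.80
Next 168 kWh × €0.129 = €21.67
Remaining tier: 0 kWh (not reached)
Energy charge = €71.47; + service €18.86 = €90.33

€90.33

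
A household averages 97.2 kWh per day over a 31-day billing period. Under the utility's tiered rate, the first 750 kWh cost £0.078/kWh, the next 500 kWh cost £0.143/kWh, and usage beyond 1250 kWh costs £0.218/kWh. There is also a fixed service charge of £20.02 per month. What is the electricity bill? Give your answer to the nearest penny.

Usage = 97.2 kWh/day × 31 days = 3013.2 kWh
First 750 kWh × £0.078 = £58.50
Next 500 kWh × £0.143 = £71.50
Remaining 1763.2 kWh × £0.218 = £384.38
Energy charge = £514.38; + service £20.02 = £534.40

£534.40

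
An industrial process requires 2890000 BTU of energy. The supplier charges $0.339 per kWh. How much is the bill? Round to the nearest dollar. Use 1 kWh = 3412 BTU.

2890000 BTU × (0.00029308 kWh/BTU) = 847 kWh
Cost = 847 kWh × $0.339/kWh = $287.14 ≈ $287

$287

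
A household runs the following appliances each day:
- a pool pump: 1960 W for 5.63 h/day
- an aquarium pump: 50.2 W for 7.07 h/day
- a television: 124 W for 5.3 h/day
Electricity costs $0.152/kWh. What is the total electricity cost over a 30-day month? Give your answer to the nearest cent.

pool pump: 1960 W × 5.63 h × 30 d = 331,044 Wh = 331 kWh
aquarium pump: 50.2 W × 7.07 h × 30 d = 10,647 Wh = 10.65 kWh
television: 124 W × 5.3 h × 30 d = 19,716 Wh = 19.72 kWh
Total energy = 331 + 10.65 + 19.72 = 361.4 kWh
Cost = 361.4 kWh × $0.152 = $54.93

$54.93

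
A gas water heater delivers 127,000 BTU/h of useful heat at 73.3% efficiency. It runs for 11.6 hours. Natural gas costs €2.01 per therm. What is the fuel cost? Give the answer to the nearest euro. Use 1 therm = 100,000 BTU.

€40

Heat delivered = 127,000 BTU/h × 11.6 h = 1,473,200 BTU
Gas input = 1,473,200 / 0.733 = 2,009,823 BTU
= 2,009,823 / 100,000 = 20.1 therm
Cost = 20.1 × €2.01/therm = €40.40 ≈ €40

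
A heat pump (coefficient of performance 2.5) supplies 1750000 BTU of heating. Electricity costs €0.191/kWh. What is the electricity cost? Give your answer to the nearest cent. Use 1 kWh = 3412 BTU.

€39.19

Heat delivered = 1,750,000 BTU / 3412 = 512.9 kWh
Electrical input = 512.9 kWh / 2.5 = 205.2 kWh
Cost = 205.2 × €0.191/kWh = €39.19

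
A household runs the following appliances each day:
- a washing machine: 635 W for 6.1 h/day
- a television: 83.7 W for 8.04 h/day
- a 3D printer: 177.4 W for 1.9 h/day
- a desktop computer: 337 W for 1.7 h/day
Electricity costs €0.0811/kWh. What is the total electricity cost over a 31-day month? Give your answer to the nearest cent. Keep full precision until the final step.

€13.72

washing machine: 635 W × 6.1 h × 31 d = 120,078 Wh = 120.1 kWh
television: 83.7 W × 8.04 h × 31 d = 20,861 Wh = 20.86 kWh
3D printer: 177.4 W × 1.9 h × 31 d = 10,449 Wh = 10.45 kWh
desktop computer: 337 W × 1.7 h × 31 d = 17,760 Wh = 17.76 kWh
Total energy = 120.1 + 20.86 + 10.45 + 17.76 = 169.1 kWh
Cost = 169.1 kWh × €0.0811 = €13.72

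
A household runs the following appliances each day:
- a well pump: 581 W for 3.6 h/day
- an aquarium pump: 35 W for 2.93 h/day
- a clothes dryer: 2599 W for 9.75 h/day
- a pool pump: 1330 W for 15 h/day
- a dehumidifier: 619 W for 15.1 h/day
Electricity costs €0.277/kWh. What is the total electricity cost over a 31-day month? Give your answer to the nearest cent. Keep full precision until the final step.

€488.01

well pump: 581 W × 3.6 h × 31 d = 64,840 Wh = 64.84 kWh
aquarium pump: 35 W × 2.93 h × 31 d = 3,179 Wh = 3.179 kWh
clothes dryer: 2599 W × 9.75 h × 31 d = 785,548 Wh = 785.5 kWh
pool pump: 1330 W × 15 h × 31 d = 618,450 Wh = 618.5 kWh
dehumidifier: 619 W × 15.1 h × 31 d = 289,754 Wh = 289.8 kWh
Total energy = 64.84 + 3.179 + 785.5 + 618.5 + 289.8 = 1,762 kWh
Cost = 1,762 kWh × €0.277 = €488.01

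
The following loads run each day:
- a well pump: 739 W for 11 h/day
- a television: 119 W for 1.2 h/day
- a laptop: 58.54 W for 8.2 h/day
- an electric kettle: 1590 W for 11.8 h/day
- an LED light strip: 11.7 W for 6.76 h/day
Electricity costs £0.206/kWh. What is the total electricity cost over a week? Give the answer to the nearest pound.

£40

well pump: 739 W × 11 h × 7 d = 56,903 Wh = 56.9 kWh
television: 119 W × 1.2 h × 7 d = 1,000 Wh = 0.9996 kWh
laptop: 58.54 W × 8.2 h × 7 d = 3,360 Wh = 3.36 kWh
electric kettle: 1590 W × 11.8 h × 7 d = 131,334 Wh = 131.3 kWh
LED light strip: 11.7 W × 6.76 h × 7 d = 554 Wh = 0.5536 kWh
Total energy = 56.9 + 0.9996 + 3.36 + 131.3 + 0.5536 = 193.2 kWh
Cost = 193.2 kWh × £0.206 = £39.79 ≈ £40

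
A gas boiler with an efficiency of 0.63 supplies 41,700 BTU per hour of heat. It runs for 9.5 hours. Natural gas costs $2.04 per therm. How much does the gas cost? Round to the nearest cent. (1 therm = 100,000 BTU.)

$12.83

Heat delivered = 41,700 BTU/h × 9.5 h = 396,150 BTU
Gas input = 396,150 / 0.63 = 628,810 BTU
= 628,810 / 100,000 = 6.288 therm
Cost = 6.288 × $2.04/therm = $12.83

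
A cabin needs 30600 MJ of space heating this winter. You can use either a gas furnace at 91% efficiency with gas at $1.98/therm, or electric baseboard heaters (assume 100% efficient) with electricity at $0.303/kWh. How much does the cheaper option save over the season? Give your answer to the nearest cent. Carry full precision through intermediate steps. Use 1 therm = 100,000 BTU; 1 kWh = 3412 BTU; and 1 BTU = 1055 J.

Heat load = 30600 MJ = 30,600,000,000 J / 1055 = 29,004,739 BTU
Gas: input = 29,004,739 / 0.91 = 31,873,340 BTU = 318.7 therm → 318.7 × $1.98 = $631.09
Electric: 29,004,739 BTU / 3412 = 8,501 kWh → × $0.303 = $2,575.74
Difference = |$631.09 − $2,575.74| = $1,944.65

$1944.65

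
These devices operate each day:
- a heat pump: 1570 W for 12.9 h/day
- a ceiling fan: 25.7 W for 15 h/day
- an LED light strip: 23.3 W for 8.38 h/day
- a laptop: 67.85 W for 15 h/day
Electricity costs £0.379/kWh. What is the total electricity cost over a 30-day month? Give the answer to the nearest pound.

heat pump: 1570 W × 12.9 h × 30 d = 607,590 Wh = 607.6 kWh
ceiling fan: 25.7 W × 15 h × 30 d = 11,565 Wh = 11.56 kWh
LED light strip: 23.3 W × 8.38 h × 30 d = 5,858 Wh = 5.858 kWh
laptop: 67.85 W × 15 h × 30 d = 30,532 Wh = 30.53 kWh
Total energy = 607.6 + 11.56 + 5.858 + 30.53 = 655.5 kWh
Cost = 655.5 kWh × £0.379 = £248.45 ≈ £248

£248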